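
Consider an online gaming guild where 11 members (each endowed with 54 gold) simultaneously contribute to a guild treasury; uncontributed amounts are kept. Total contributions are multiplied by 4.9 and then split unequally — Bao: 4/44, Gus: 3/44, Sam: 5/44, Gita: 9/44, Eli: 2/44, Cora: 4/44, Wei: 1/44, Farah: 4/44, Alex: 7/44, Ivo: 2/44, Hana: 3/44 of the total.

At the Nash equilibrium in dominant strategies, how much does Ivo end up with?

A player with share s gets back 4.9·s per unit contributed, so full contribution is dominant for anyone with s > 1/4.9 = 0.2041 and zero contribution is dominant for anyone below.
The only share above 0.2041 is Gita's 9/44, contributing 54; the remaining 10 contribute 0. Total contributed: 54.
Ivo keeps 54 and receives 4.9 × 54 × 2/44 = 12.03 from the guild treasury, for a payoff of 66.03.

66.03 gold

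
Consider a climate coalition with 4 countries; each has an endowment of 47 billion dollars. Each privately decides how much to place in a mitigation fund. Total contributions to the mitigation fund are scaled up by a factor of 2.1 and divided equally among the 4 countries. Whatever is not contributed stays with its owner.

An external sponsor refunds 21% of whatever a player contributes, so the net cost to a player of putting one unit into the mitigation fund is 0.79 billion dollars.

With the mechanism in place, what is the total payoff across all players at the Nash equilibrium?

The effective private return is (2.1/4) / 0.79 = 0.6646, which is still under 1, so the mechanism doesn't change anyone's dominant strategy: zero contribution.
At the Nash equilibrium no one contributes; group total payoff = 4 × 47 = 188.

188.00 billion dollars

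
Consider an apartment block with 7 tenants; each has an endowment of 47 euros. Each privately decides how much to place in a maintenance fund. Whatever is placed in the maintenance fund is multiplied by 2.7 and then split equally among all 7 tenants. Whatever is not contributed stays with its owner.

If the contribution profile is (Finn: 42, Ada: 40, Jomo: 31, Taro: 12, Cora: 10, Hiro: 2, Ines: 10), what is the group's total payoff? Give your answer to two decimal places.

Total contributed: 42 + 40 + 31 + 12 + 10 + 2 + 10 = 147; total kept: 7 × 47 − 147 = 182.
The maintenance fund pays out 2.7 × 147 = 396.90 in aggregate.
Group total = 182 + 396.90 = 578.90.

578.90 euros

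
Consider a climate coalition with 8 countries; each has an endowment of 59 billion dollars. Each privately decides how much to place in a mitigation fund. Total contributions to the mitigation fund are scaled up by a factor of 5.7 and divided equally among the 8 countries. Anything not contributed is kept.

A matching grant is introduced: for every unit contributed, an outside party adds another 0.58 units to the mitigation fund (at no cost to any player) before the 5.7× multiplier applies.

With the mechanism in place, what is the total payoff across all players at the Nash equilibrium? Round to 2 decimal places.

4250.83 billion dollars

Under the mechanism each unit contributed yields 5.7 × 1.58 / 8 = 1.1258 back to its contributor per unit of net cost, which exceeds 1, making full contribution the dominant choice for everyone.
At the Nash equilibrium everyone contributes 59. Group total payoff = 5.7 × 1.58 × 472 = 4250.83.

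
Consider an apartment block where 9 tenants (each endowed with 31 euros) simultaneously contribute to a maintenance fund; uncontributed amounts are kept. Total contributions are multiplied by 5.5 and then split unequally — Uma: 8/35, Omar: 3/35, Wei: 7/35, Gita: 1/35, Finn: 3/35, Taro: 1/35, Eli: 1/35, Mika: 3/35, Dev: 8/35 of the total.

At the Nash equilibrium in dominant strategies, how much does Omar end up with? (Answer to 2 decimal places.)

74.84 euros

A player with share s gets back 5.5·s per unit contributed, so full contribution is dominant for anyone with s > 1/5.5 = 0.1818 and zero contribution is dominant for anyone below.
Uma, Wei and Dev are above the threshold, contributing 31 each; the remaining 6 contribute 0. Total contributed: 93.
Omar keeps 31 and receives 5.5 × 93 × 3/35 = 43.84 from the maintenance fund, for a payoff of 74.84.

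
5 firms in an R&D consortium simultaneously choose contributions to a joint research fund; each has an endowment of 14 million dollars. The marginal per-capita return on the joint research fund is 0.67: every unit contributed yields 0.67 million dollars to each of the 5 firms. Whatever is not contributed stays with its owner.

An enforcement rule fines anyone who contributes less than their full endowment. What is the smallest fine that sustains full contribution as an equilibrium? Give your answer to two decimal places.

Given the others contribute fully, the best deviation is to contribute 0 (any partial contribution still incurs the fine and gives up units whose private return 0.67 is below 1).
Deviating from 14 to 0 saves 14 million dollars but forfeits the deviator's share of the drop in the joint research fund: 0.67 × 14 = 9.38.
So the deviation gain is 14 − 9.38 = 4.62, and the fine must be at least 4.62 million dollars to wipe it out.

4.62 million dollars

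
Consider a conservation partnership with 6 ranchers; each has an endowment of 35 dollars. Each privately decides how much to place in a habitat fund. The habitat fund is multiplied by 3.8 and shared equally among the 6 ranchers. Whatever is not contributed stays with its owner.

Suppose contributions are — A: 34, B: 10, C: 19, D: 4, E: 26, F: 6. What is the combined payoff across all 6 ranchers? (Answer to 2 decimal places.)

487.20 dollars

Total contributed: 34 + 10 + 19 + 4 + 26 + 6 = 99; total kept: 6 × 35 − 99 = 111.
The habitat fund pays out 3.8 × 99 = 376.20 in aggregate.
Group total = 111 + 376.20 = 487.20.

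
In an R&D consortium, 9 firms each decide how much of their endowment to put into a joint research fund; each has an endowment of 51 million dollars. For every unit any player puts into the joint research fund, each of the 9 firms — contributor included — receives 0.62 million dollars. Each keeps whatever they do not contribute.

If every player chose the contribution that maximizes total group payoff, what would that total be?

2561.22 million dollars

Each contributed unit returns 5.580 to the group as a whole (0.62 to each of 9 players), which exceeds 1, so the social optimum is full contribution: group total = 5.580 × 459 = 2561.22.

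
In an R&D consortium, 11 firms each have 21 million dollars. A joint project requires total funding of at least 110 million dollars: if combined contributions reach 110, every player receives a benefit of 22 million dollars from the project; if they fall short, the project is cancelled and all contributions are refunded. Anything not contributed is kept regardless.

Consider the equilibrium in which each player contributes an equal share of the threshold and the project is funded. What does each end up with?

Equal share of the threshold: 110/11 = 10.
At this profile no one gains by cutting their contribution: any cut drops the total below 110, the project is cancelled, contributions are refunded, and the deviator ends with 21, which is less than 21 − 10 + 22 = 33. Contributing more than 10 just wastes the excess. So contributing exactly 10 is a best response.
Each player's payoff: 21 − 10 + 22 = 33.

33 million dollars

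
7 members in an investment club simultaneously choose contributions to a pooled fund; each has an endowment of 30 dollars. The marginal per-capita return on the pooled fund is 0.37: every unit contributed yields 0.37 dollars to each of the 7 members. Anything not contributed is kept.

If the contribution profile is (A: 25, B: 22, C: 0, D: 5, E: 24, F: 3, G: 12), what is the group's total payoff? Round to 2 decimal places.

Total contributed: 25 + 22 + 0 + 5 + 24 + 3 + 12 = 91; total kept: 7 × 30 − 91 = 119.
The pooled fund pays out 0.37 × 7 × 91 = 235.69 in aggregate.
Group total = 119 + 235.69 = 354.69.

354.69 dollars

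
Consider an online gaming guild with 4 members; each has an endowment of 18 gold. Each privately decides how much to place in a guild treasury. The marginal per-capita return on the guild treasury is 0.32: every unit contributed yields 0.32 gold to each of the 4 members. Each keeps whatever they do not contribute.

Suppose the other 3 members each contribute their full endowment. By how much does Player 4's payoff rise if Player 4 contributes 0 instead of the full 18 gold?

Switching from a contribution of 18 to 0 lets Player 4 keep an extra 18 gold, but lowers the guild treasury by 18, which costs Player 4 their own share of that drop: 0.32 × 18 = 5.76.
Net gain = 18 − 5.76 = 12.24. The private return per contributed unit (0.32) is below 1, so free-riding is indeed the best response regardless of what the others do.

12.24 gold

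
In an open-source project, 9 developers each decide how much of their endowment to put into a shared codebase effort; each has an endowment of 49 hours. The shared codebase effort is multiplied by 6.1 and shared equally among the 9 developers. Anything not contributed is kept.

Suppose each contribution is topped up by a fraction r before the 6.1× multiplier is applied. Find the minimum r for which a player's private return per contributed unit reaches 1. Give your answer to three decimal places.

0.475

With matching at rate r, one contributed unit becomes (1 + r) in the shared codebase effort and returns 6.1 × (1 + r) / 9 to the contributor.
Setting this equal to 1: 1 + r = 9/6.1 = 1.4754.
So the minimum matching rate is r = 1.4754 − 1 = 0.475.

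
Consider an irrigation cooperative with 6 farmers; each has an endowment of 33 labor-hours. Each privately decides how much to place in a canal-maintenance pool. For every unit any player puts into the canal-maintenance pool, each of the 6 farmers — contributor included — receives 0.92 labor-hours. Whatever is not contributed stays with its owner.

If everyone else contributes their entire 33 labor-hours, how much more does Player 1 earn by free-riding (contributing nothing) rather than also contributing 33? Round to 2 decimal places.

Switching from a contribution of 33 to 0 lets Player 1 keep an extra 33 labor-hours, but lowers the canal-maintenance pool by 33, which costs Player 1 their own share of that drop: 0.92 × 33 = 30.36.
Net gain = 33 − 30.36 = 2.64. The private return per contributed unit (0.92) is below 1, so free-riding is indeed the best response regardless of what the others do.

2.64 labor-hours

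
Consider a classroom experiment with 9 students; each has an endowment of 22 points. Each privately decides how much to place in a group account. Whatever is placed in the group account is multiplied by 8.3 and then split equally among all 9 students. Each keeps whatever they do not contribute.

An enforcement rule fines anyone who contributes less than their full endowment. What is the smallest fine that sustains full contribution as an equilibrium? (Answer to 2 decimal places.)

1.71 points

Given the others contribute fully, the best deviation is to contribute 0 (any partial contribution still incurs the fine and gives up units whose private return 0.9222 is below 1).
Deviating from 22 to 0 saves 22 points but forfeits the deviator's share of the drop in the group account: 8.3/9 × 22 = 20.29.
So the deviation gain is 22 − 20.29 = 1.71, and the fine must be at least 1.71 points to wipe it out.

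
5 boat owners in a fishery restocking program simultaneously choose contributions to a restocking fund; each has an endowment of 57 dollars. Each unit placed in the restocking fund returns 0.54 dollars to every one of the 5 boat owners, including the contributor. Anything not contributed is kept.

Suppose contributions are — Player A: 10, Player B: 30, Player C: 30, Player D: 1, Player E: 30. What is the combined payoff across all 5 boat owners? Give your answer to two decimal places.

456.70 dollars

Total contributed: 10 + 30 + 30 + 1 + 30 = 101; total kept: 5 × 57 − 101 = 184.
The restocking fund pays out 0.54 × 5 × 101 = 272.70 in aggregate.
Group total = 184 + 272.70 = 456.70.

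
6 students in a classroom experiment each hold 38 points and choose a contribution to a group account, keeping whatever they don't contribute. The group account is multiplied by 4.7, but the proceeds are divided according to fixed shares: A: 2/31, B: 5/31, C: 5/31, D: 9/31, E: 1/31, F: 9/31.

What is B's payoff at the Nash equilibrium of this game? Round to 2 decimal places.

Player j's private return per contributed unit is 4.7 × (j's share). Contributing is weakly dominant for j when that share is at least 1/4.7 = 0.2128, and contributing 0 is dominant otherwise.
D and F clear that bar, contributing 38 each; the remaining 4 contribute 0. Total contributed: 76.
B keeps 38 and receives 4.7 × 76 × 5/31 = 57.61 from the group account, for a payoff of 95.61.

95.61 points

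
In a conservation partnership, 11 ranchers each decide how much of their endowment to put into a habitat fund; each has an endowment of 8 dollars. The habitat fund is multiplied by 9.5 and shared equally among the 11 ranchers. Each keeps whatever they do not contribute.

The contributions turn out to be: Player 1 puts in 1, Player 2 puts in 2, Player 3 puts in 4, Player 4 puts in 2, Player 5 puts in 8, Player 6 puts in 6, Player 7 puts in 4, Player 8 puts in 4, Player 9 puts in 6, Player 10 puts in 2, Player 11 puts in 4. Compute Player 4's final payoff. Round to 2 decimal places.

Total contributed: 1 + 2 + 4 + 2 + 8 + 6 + 4 + 4 + 6 + 2 + 4 = 43.
Each receives 9.5 × 43 / 11 = 37.14 from the habitat fund.
Player 4 keeps 8 − 2 = 6, so Player 4's payoff is 6 + 37.14 = 43.14.

43.14 dollars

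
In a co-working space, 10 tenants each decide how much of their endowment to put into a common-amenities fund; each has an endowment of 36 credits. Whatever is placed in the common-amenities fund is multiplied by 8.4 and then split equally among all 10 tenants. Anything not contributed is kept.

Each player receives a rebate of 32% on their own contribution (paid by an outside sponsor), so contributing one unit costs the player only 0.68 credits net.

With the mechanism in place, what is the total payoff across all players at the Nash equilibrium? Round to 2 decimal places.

With the mechanism, a contributed unit returns (8.4/10) / 0.68 = 1.2353 per unit of net cost to the contributor — now above 1 — so contributing fully is weakly dominant for every player.
So the Nash equilibrium is full contribution by all 10; the group earns 10 × (36 × 0.32 + 8.4 × 36) = 3139.20.

3139.20 credits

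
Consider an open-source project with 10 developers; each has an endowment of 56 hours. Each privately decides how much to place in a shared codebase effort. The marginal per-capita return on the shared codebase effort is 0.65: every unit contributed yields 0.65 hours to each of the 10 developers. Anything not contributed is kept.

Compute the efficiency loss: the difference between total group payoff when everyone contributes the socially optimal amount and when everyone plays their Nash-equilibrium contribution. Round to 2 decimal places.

The private return per contributed unit is 0.65 < 1, so contributing 0 is dominant for every player. At the Nash equilibrium everyone keeps their 56, and the group total is 10 × 56 = 560.
Each contributed unit returns 6.500 to the group as a whole (0.65 to each of 10 players), which exceeds 1, so the social optimum is full contribution: group total = 6.500 × 560 = 3640.00.
Efficiency loss = 3640.00 − 560 = 3080.00.

3080.00 hours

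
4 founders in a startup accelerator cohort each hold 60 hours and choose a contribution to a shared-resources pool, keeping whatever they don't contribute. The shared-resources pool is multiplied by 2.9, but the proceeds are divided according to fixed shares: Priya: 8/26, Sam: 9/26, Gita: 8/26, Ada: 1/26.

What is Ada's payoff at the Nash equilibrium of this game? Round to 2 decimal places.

Each unit j contributes comes back to j as 2.9 × (j's share), so j prefers to contribute only if that share exceeds 1/2.9 = 0.3448; otherwise keeping the unit dominates.
Only Sam (9/26) clears that bar, contributing 60; the remaining 3 contribute 0. Total contributed: 60.
Ada keeps 60 and receives 2.9 × 60 × 1/26 = 6.69 from the shared-resources pool, for a payoff of 66.69.

66.69 hours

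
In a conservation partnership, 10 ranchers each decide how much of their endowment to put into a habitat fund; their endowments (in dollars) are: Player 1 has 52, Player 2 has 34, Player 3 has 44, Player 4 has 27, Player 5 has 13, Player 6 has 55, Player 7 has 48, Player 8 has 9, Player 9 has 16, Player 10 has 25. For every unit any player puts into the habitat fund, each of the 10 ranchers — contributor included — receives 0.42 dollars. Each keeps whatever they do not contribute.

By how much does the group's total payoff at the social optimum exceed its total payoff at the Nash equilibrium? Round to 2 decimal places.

The private return per contributed unit is 0.42 < 1 for everyone, so the Nash equilibrium is zero contribution and the group total is Σ E_j = 52 + 34 + 44 + 27 + 13 + 55 + 48 + 9 + 16 + 25 = 323.
Each contributed unit returns 4.200 to the group, so the social optimum is full contribution by everyone: group total = 4.200 × 323 = 1356.60.
Efficiency loss = (4.200 − 1) × 323 = 1033.60.

1033.60 dollars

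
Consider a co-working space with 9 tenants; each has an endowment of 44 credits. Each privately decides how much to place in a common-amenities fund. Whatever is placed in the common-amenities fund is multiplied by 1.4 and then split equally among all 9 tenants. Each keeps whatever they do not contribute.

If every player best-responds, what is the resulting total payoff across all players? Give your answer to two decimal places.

396.00 credits

Each contributed unit returns 1.4/9 = 0.1556 to its contributor — below 1 — so contributing 0 is dominant for every player. At the Nash equilibrium everyone keeps their 44, and the group total is 9 × 44 = 396.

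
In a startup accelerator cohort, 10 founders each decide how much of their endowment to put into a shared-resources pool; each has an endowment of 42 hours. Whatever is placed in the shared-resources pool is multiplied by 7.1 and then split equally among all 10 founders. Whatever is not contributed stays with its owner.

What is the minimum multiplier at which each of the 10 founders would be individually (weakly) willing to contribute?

10

A contributed unit returns (multiplier)/10 to its contributor.
This reaches 1 exactly when the multiplier is 10.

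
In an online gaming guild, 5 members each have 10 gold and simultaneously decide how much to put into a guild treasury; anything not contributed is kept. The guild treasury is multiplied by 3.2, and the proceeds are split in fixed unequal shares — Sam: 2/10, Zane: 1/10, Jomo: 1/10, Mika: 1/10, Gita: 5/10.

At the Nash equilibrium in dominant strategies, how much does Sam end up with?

16.40 gold

Player j's private return per contributed unit is 3.2 × (j's share). Contributing is weakly dominant for j when that share is at least 1/3.2 = 0.3125, and contributing 0 is dominant otherwise.
The only share above 0.3125 is Gita's 5/10, contributing 10; the remaining 4 contribute 0. Total contributed: 10.
Sam keeps 10 and receives 3.2 × 10 × 2/10 = 6.40 from the guild treasury, for a payoff of 16.40.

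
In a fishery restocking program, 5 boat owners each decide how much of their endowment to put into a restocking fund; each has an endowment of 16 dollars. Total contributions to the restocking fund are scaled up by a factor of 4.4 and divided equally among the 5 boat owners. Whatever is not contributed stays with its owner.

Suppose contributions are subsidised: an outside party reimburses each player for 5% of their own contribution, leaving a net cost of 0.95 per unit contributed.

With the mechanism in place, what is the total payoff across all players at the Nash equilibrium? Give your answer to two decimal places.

80.00 dollars

The effective private return is (4.4/5) / 0.95 = 0.9263, which is still under 1, so the mechanism doesn't change anyone's dominant strategy: zero contribution.
At the Nash equilibrium no one contributes; group total payoff = 5 × 16 = 80.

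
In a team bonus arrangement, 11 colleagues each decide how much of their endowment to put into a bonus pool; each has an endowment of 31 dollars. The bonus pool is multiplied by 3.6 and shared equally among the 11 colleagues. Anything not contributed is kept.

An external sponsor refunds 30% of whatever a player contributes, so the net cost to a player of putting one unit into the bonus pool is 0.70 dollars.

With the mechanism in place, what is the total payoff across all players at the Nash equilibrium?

341.00 dollars

With the mechanism, a contributed unit returns (3.6/11) / 0.70 = 0.4675 per unit of net cost — still below 1 — so contributing 0 remains dominant for every player.
Everyone keeps their endowment and the group total is 11 × 31 = 341.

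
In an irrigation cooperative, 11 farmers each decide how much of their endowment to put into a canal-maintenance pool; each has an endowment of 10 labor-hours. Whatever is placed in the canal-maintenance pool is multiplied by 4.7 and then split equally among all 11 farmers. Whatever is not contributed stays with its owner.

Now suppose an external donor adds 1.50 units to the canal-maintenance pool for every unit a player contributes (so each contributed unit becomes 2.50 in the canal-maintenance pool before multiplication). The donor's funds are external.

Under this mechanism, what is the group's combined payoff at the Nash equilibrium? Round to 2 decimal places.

1292.50 labor-hours

Under the mechanism each unit contributed yields 4.7 × 2.50 / 11 = 1.0682 back to its contributor per unit of net cost, which exceeds 1, making full contribution the dominant choice for everyone.
At the Nash equilibrium everyone contributes 10. Group total payoff = 4.7 × 2.50 × 110 = 1292.50.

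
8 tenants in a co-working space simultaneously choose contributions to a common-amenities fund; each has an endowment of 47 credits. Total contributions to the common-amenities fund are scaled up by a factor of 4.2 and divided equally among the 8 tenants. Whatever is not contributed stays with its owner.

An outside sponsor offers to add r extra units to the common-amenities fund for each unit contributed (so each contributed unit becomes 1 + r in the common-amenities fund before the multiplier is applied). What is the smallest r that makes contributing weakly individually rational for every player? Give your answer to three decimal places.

With matching at rate r, one contributed unit becomes (1 + r) in the common-amenities fund and returns 4.2 × (1 + r) / 8 to the contributor.
Setting this equal to 1: 1 + r = 8/4.2 = 1.9048.
So the minimum matching rate is r = 1.9048 − 1 = 0.905.

0.905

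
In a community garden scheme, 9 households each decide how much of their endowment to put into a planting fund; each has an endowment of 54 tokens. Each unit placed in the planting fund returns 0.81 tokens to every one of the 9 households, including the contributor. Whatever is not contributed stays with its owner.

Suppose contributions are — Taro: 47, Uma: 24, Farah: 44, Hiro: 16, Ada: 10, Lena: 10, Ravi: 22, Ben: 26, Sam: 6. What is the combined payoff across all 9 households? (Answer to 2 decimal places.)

1775.45 tokens

Total contributed: 47 + 24 + 44 + 16 + 10 + 10 + 22 + 26 + 6 = 205; total kept: 9 × 54 − 205 = 281.
The planting fund pays out 0.81 × 9 × 205 = 1494.45 in aggregate.
Group total = 281 + 1494.45 = 1775.45.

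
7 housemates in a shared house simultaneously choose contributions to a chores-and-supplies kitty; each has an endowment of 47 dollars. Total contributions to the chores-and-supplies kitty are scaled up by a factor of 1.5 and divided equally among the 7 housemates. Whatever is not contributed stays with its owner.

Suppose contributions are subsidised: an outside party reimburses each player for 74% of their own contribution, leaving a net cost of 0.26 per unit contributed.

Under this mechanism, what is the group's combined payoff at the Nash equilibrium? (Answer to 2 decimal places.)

With the mechanism, a contributed unit returns (1.5/7) / 0.26 = 0.8242 per unit of net cost — still below 1 — so contributing 0 remains dominant for every player.
Everyone keeps their endowment and the group total is 7 × 47 = 329.

329.00 dollars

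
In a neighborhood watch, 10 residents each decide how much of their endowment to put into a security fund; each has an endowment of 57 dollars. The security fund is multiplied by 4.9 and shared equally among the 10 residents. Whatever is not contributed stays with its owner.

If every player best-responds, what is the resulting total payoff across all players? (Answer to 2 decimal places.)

570.00 dollars

Each contributed unit returns 4.9/10 = 0.4900 to its contributor — below 1 — so contributing 0 is dominant for every player. At the Nash equilibrium everyone keeps their 57, and the group total is 10 × 57 = 570.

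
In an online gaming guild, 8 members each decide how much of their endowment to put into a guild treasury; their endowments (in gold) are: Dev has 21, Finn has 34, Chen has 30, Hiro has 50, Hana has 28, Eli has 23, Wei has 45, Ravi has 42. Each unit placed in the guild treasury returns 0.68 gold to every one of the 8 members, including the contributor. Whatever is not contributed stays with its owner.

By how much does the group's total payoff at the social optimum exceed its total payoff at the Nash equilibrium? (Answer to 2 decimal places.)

The private return per contributed unit is 0.68 < 1 for everyone, so the Nash equilibrium is zero contribution and the group total is Σ E_j = 21 + 34 + 30 + 50 + 28 + 23 + 45 + 42 = 273.
Each contributed unit returns 5.440 to the group, so the social optimum is full contribution by everyone: group total = 5.440 × 273 = 1485.12.
Efficiency loss = (5.440 − 1) × 273 = 1212.12.

1212.12 gold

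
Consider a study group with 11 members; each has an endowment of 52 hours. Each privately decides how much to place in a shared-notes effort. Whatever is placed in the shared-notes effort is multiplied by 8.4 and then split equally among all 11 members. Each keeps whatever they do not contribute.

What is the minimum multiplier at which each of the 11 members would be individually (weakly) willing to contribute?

A contributed unit returns (multiplier)/11 to its contributor.
This reaches 1 exactly when the multiplier is 11.

11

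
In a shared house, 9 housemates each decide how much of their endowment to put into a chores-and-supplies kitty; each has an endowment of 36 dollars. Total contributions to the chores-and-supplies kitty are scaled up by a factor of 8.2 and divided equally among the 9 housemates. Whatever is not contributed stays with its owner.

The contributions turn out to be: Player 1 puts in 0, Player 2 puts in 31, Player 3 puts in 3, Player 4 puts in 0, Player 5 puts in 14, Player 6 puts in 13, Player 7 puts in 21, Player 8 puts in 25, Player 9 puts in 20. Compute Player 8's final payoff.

126.71 dollars

Total contributed: 0 + 31 + 3 + 0 + 14 + 13 + 21 + 25 + 20 = 127.
Each receives 8.2 × 127 / 9 = 115.71 from the chores-and-supplies kitty.
Player 8 keeps 36 − 25 = 11, so Player 8's payoff is 11 + 115.71 = 126.71.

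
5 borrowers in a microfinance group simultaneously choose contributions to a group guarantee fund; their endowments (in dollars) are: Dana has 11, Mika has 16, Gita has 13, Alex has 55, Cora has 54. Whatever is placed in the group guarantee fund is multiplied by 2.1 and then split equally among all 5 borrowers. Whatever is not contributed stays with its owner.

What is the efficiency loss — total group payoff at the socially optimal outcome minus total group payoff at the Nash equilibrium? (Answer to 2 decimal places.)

The private return per contributed unit is 2.1/5 = 0.4200 < 1 for every player regardless of endowment, so the Nash equilibrium is zero contribution and the group total is Σ E_j = 11 + 16 + 13 + 55 + 54 = 149.
Each contributed unit returns 2.100 to the group, so the social optimum is full contribution by everyone: group total = 2.100 × 149 = 312.90.
Efficiency loss = (2.100 − 1) × 149 = 163.90.

163.90 dollars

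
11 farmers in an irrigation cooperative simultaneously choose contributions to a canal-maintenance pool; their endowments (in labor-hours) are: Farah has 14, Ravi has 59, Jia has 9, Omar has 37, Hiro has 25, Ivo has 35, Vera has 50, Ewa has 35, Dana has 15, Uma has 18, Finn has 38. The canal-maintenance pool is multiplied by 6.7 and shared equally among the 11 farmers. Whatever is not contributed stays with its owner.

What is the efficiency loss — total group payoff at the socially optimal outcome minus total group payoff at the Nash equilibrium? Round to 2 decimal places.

1909.50 labor-hours

The private return per contributed unit is 6.7/11 = 0.6091 < 1 for every player regardless of endowment, so the Nash equilibrium is zero contribution and the group total is Σ E_j = 14 + 59 + 9 + 37 + 25 + 35 + 50 + 35 + 15 + 18 + 38 = 335.
Each contributed unit returns 6.700 to the group, so the social optimum is full contribution by everyone: group total = 6.700 × 335 = 2244.50.
Efficiency loss = (6.700 − 1) × 335 = 1909.50.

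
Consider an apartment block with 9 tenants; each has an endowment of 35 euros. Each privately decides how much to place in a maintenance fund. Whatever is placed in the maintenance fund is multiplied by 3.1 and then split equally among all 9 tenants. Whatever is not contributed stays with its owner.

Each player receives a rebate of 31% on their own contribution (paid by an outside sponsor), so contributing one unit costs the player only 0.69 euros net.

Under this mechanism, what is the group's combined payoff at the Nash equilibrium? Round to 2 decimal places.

315.00 euros

The effective private return is (3.1/9) / 0.69 = 0.4992, which is still under 1, so the mechanism doesn't change anyone's dominant strategy: zero contribution.
At the Nash equilibrium no one contributes; group total payoff = 9 × 35 = 315.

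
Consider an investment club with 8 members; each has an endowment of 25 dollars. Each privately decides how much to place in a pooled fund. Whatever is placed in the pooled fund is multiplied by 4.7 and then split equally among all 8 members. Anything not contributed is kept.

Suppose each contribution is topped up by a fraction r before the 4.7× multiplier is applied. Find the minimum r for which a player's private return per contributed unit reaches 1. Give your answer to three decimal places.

With matching at rate r, one contributed unit becomes (1 + r) in the pooled fund and returns 4.7 × (1 + r) / 8 to the contributor.
Setting this equal to 1: 1 + r = 8/4.7 = 1.7021.
So the minimum matching rate is r = 1.7021 − 1 = 0.702.

0.702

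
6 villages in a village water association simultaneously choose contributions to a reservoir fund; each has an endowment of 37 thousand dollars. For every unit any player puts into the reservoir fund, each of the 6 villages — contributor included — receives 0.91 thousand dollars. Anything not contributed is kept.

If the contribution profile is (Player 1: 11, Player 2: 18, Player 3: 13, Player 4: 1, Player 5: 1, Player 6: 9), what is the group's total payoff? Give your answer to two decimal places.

Total contributed: 11 + 18 + 13 + 1 + 1 + 9 = 53; total kept: 6 × 37 − 53 = 169.
The reservoir fund pays out 0.91 × 6 × 53 = 289.38 in aggregate.
Group total = 169 + 289.38 = 458.38.

458.38 thousand dollars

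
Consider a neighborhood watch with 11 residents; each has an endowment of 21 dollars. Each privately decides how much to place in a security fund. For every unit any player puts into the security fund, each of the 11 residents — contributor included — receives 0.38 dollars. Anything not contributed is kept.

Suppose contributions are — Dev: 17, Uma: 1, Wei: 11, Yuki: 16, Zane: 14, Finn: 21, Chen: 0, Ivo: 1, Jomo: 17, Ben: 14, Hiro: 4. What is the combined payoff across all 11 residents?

Total contributed: 17 + 1 + 11 + 16 + 14 + 21 + 0 + 1 + 17 + 14 + 4 = 116; total kept: 11 × 21 − 116 = 115.
The security fund pays out 0.38 × 11 × 116 = 484.88 in aggregate.
Group total = 115 + 484.88 = 599.88.

599.88 dollars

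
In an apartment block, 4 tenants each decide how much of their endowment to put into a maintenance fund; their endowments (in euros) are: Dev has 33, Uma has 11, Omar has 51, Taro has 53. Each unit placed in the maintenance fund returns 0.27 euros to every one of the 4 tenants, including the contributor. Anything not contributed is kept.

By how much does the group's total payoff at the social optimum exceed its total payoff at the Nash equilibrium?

The private return per contributed unit is 0.27 < 1 for everyone, so the Nash equilibrium is zero contribution and the group total is Σ E_j = 33 + 11 + 51 + 53 = 148.
Each contributed unit returns 1.080 to the group, so the social optimum is full contribution by everyone: group total = 1.080 × 148 = 159.84.
Efficiency loss = (1.080 − 1) × 148 = 11.84.

11.84 euros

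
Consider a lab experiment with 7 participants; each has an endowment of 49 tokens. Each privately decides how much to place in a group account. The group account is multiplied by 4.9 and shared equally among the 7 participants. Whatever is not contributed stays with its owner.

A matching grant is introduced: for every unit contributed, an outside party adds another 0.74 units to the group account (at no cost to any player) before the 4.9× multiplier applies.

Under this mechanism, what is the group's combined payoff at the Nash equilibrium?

2924.42 tokens

With the mechanism, a contributed unit returns 4.9 × 1.74 / 7 = 1.2180 per unit of net cost to the contributor — now above 1 — so contributing fully is weakly dominant for every player.
At the Nash equilibrium everyone contributes 49. Group total payoff = 4.9 × 1.74 × 343 = 2924.42.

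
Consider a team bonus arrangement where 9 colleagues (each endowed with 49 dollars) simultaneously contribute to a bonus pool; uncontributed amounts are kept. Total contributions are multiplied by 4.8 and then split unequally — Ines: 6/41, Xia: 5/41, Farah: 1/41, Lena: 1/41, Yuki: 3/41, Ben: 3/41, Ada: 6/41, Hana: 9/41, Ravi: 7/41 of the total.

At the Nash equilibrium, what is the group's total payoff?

Player j's private return per contributed unit is 4.8 × (j's share). Contributing is weakly dominant for j when that share is at least 1/4.8 = 0.2083, and contributing 0 is dominant otherwise.
The only share above 0.2083 is Hana's 9/41, contributing 49; the remaining 8 contribute 0. Total contributed: 49.
The bonus pool pays out 4.8 × 49 = 235.20 in total (split across the unequal shares, but the aggregate is all that matters for the group sum).
The 8 free-riders keep 49 each, adding 392. Group total = 392 + 235.20 = 627.20.

627.20 dollars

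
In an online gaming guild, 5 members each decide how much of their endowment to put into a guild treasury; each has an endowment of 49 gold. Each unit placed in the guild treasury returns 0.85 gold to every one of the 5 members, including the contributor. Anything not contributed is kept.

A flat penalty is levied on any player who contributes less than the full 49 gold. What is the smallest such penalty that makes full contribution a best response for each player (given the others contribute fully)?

Given the others contribute fully, the best deviation is to contribute 0 (any partial contribution still incurs the fine and gives up units whose private return 0.85 is below 1).
Deviating from 49 to 0 saves 49 gold but forfeits the deviator's share of the drop in the guild treasury: 0.85 × 49 = 41.65.
So the deviation gain is 49 − 41.65 = 7.35, and the fine must be at least 7.35 gold to wipe it out.

7.35 gold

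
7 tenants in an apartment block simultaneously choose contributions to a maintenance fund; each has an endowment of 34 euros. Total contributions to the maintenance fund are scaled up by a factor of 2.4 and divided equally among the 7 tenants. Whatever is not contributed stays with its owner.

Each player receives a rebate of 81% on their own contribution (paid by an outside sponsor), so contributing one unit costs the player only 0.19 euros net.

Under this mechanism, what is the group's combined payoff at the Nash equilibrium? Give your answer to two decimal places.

763.98 euros

Under the mechanism each unit contributed yields (2.4/7) / 0.19 = 1.8045 back to its contributor per unit of net cost, which exceeds 1, making full contribution the dominant choice for everyone.
At the Nash equilibrium everyone contributes 34. Group total payoff = 7 × (34 × 0.81 + 2.4 × 34) = 763.98.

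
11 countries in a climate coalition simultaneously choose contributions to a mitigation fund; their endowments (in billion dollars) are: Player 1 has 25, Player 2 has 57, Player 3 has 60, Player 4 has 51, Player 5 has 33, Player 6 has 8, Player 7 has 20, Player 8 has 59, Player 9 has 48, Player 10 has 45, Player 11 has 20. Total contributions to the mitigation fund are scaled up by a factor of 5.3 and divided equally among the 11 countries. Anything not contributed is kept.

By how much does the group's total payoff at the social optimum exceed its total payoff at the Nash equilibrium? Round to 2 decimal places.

The private return per contributed unit is 5.3/11 = 0.4818 < 1 for every player regardless of endowment, so the Nash equilibrium is zero contribution and the group total is Σ E_j = 25 + 57 + 60 + 51 + 33 + 8 + 20 + 59 + 48 + 45 + 20 = 426.
Each contributed unit returns 5.300 to the group, so the social optimum is full contribution by everyone: group total = 5.300 × 426 = 2257.80.
Efficiency loss = (5.300 − 1) × 426 = 1831.80.

1831.80 billion dollars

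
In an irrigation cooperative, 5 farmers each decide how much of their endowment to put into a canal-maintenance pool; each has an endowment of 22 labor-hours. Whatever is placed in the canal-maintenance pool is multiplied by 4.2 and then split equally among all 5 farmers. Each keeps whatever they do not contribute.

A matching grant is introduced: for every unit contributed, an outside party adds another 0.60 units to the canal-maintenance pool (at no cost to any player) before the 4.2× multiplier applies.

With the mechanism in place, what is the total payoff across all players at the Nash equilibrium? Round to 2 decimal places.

The effective private return per unit is now 4.2 × 1.60 / 5 = 1.3440 > 1, so every player's dominant strategy flips to full contribution.
At the Nash equilibrium everyone contributes 22. Group total payoff = 4.2 × 1.60 × 110 = 739.20.

739.20 labor-hours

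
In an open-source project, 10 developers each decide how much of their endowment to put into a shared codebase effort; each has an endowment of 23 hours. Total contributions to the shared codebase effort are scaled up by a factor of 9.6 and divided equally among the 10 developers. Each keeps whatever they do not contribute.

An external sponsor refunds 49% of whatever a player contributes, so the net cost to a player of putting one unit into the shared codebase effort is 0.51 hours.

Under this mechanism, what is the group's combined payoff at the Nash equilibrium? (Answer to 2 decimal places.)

2320.70 hours

Under the mechanism each unit contributed yields (9.6/10) / 0.51 = 1.8824 back to its contributor per unit of net cost, which exceeds 1, making full contribution the dominant choice for everyone.
At the Nash equilibrium everyone contributes 23. Group total payoff = 10 × (23 × 0.49 + 9.6 × 23) = 2320.70.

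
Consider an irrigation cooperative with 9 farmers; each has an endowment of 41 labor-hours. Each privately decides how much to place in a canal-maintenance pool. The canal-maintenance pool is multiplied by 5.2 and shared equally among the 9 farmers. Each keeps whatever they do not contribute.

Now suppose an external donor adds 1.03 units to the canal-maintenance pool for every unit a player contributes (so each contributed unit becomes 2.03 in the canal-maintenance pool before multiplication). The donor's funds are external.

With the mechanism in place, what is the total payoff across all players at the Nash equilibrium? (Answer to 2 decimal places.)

3895.16 labor-hours

With the mechanism, a contributed unit returns 5.2 × 2.03 / 9 = 1.1729 per unit of net cost to the contributor — now above 1 — so contributing fully is weakly dominant for every player.
At the Nash equilibrium everyone contributes 41. Group total payoff = 5.2 × 2.03 × 369 = 3895.16.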